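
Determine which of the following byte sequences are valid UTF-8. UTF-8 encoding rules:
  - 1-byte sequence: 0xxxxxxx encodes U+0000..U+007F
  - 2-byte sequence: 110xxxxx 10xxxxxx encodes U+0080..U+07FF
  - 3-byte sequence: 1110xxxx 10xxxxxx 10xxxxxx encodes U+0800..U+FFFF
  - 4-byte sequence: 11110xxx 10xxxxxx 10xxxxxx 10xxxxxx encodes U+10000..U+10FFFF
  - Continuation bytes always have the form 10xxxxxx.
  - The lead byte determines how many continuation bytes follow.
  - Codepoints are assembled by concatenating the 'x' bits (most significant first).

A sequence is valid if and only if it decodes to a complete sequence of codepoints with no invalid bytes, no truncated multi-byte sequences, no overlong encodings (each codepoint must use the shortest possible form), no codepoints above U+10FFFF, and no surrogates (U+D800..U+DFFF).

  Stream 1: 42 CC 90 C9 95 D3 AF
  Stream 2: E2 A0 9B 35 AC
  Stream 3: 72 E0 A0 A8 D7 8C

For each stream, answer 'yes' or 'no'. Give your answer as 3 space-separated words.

Answer: yes no yes

Derivation:
Stream 1: decodes cleanly. VALID
Stream 2: error at byte offset 4. INVALID
Stream 3: decodes cleanly. VALID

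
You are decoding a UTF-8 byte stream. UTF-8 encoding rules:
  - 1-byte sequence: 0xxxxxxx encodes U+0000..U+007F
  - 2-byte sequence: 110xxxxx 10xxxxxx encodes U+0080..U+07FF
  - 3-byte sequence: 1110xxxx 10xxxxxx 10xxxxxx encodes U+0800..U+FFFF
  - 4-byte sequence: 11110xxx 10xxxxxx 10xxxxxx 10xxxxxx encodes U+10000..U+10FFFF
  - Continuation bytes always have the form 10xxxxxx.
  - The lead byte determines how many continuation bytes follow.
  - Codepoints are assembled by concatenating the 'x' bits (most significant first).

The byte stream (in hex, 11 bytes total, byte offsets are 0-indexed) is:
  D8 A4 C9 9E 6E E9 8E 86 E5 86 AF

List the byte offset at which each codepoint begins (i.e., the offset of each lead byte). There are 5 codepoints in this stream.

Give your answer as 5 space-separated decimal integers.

Answer: 0 2 4 5 8

Derivation:
Byte[0]=D8: 2-byte lead, need 1 cont bytes. acc=0x18
Byte[1]=A4: continuation. acc=(acc<<6)|0x24=0x624
Completed: cp=U+0624 (starts at byte 0)
Byte[2]=C9: 2-byte lead, need 1 cont bytes. acc=0x9
Byte[3]=9E: continuation. acc=(acc<<6)|0x1E=0x25E
Completed: cp=U+025E (starts at byte 2)
Byte[4]=6E: 1-byte ASCII. cp=U+006E
Byte[5]=E9: 3-byte lead, need 2 cont bytes. acc=0x9
Byte[6]=8E: continuation. acc=(acc<<6)|0x0E=0x24E
Byte[7]=86: continuation. acc=(acc<<6)|0x06=0x9386
Completed: cp=U+9386 (starts at byte 5)
Byte[8]=E5: 3-byte lead, need 2 cont bytes. acc=0x5
Byte[9]=86: continuation. acc=(acc<<6)|0x06=0x146
Byte[10]=AF: continuation. acc=(acc<<6)|0x2F=0x51AF
Completed: cp=U+51AF (starts at byte 8)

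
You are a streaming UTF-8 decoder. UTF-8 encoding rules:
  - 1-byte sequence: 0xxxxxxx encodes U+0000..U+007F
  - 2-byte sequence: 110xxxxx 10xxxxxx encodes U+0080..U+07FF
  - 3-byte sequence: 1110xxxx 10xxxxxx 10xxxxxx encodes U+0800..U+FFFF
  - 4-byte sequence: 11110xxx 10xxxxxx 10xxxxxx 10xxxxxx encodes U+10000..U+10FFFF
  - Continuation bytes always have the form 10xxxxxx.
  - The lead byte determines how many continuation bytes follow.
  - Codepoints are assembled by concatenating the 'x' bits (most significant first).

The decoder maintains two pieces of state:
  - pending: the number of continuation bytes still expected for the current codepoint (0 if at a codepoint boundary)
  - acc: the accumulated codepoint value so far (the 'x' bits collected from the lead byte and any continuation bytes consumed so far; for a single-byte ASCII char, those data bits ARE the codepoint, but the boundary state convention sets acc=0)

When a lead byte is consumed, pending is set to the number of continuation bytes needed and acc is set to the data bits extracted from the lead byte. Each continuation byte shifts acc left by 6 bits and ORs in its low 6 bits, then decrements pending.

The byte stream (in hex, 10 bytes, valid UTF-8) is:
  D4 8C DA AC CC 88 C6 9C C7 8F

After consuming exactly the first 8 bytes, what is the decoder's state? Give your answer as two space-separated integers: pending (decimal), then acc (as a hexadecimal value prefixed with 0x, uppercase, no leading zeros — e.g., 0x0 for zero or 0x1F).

Byte[0]=D4: 2-byte lead. pending=1, acc=0x14
Byte[1]=8C: continuation. acc=(acc<<6)|0x0C=0x50C, pending=0
Byte[2]=DA: 2-byte lead. pending=1, acc=0x1A
Byte[3]=AC: continuation. acc=(acc<<6)|0x2C=0x6AC, pending=0
Byte[4]=CC: 2-byte lead. pending=1, acc=0xC
Byte[5]=88: continuation. acc=(acc<<6)|0x08=0x308, pending=0
Byte[6]=C6: 2-byte lead. pending=1, acc=0x6
Byte[7]=9C: continuation. acc=(acc<<6)|0x1C=0x19C, pending=0

Answer: 0 0x19C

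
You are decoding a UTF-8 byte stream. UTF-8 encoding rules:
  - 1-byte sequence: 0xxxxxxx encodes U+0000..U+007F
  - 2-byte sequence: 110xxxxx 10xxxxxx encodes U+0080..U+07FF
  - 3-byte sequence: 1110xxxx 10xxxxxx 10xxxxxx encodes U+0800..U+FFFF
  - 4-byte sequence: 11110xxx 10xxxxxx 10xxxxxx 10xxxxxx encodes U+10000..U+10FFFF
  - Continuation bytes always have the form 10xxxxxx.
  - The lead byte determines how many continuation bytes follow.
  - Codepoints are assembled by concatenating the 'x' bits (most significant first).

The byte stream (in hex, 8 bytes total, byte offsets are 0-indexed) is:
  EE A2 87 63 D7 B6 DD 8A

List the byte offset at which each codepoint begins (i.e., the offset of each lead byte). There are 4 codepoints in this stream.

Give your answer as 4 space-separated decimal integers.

Byte[0]=EE: 3-byte lead, need 2 cont bytes. acc=0xE
Byte[1]=A2: continuation. acc=(acc<<6)|0x22=0x3A2
Byte[2]=87: continuation. acc=(acc<<6)|0x07=0xE887
Completed: cp=U+E887 (starts at byte 0)
Byte[3]=63: 1-byte ASCII. cp=U+0063
Byte[4]=D7: 2-byte lead, need 1 cont bytes. acc=0x17
Byte[5]=B6: continuation. acc=(acc<<6)|0x36=0x5F6
Completed: cp=U+05F6 (starts at byte 4)
Byte[6]=DD: 2-byte lead, need 1 cont bytes. acc=0x1D
Byte[7]=8A: continuation. acc=(acc<<6)|0x0A=0x74A
Completed: cp=U+074A (starts at byte 6)

Answer: 0 3 4 6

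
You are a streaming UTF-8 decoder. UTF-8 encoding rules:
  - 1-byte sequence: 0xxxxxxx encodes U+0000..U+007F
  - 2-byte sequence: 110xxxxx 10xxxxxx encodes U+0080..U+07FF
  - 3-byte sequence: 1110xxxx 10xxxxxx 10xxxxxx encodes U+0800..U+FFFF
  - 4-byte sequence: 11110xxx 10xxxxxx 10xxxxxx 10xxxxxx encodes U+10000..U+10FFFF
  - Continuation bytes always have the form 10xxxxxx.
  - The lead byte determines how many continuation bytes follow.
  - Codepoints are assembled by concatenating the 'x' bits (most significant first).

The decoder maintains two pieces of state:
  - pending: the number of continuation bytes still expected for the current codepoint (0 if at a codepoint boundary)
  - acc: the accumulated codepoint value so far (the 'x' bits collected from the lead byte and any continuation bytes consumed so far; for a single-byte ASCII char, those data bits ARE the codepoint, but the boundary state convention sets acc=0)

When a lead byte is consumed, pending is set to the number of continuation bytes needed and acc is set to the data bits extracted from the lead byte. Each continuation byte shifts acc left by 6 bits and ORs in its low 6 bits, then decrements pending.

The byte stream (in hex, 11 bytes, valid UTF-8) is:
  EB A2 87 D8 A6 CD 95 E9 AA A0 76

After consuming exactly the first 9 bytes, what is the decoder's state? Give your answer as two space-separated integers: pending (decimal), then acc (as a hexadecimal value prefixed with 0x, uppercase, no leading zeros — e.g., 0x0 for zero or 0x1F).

Byte[0]=EB: 3-byte lead. pending=2, acc=0xB
Byte[1]=A2: continuation. acc=(acc<<6)|0x22=0x2E2, pending=1
Byte[2]=87: continuation. acc=(acc<<6)|0x07=0xB887, pending=0
Byte[3]=D8: 2-byte lead. pending=1, acc=0x18
Byte[4]=A6: continuation. acc=(acc<<6)|0x26=0x626, pending=0
Byte[5]=CD: 2-byte lead. pending=1, acc=0xD
Byte[6]=95: continuation. acc=(acc<<6)|0x15=0x355, pending=0
Byte[7]=E9: 3-byte lead. pending=2, acc=0x9
Byte[8]=AA: continuation. acc=(acc<<6)|0x2A=0x26A, pending=1

Answer: 1 0x26A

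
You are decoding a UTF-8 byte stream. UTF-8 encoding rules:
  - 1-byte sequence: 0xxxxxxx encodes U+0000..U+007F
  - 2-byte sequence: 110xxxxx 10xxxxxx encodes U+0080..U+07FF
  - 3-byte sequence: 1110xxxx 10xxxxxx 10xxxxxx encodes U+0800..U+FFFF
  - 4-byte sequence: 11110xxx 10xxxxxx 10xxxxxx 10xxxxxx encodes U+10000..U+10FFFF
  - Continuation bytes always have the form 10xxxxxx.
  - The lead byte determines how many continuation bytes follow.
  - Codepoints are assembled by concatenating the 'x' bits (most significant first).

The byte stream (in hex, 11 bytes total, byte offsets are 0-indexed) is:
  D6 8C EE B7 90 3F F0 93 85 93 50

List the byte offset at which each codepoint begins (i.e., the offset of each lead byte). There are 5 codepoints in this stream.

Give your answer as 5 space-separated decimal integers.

Byte[0]=D6: 2-byte lead, need 1 cont bytes. acc=0x16
Byte[1]=8C: continuation. acc=(acc<<6)|0x0C=0x58C
Completed: cp=U+058C (starts at byte 0)
Byte[2]=EE: 3-byte lead, need 2 cont bytes. acc=0xE
Byte[3]=B7: continuation. acc=(acc<<6)|0x37=0x3B7
Byte[4]=90: continuation. acc=(acc<<6)|0x10=0xEDD0
Completed: cp=U+EDD0 (starts at byte 2)
Byte[5]=3F: 1-byte ASCII. cp=U+003F
Byte[6]=F0: 4-byte lead, need 3 cont bytes. acc=0x0
Byte[7]=93: continuation. acc=(acc<<6)|0x13=0x13
Byte[8]=85: continuation. acc=(acc<<6)|0x05=0x4C5
Byte[9]=93: continuation. acc=(acc<<6)|0x13=0x13153
Completed: cp=U+13153 (starts at byte 6)
Byte[10]=50: 1-byte ASCII. cp=U+0050

Answer: 0 2 5 6 10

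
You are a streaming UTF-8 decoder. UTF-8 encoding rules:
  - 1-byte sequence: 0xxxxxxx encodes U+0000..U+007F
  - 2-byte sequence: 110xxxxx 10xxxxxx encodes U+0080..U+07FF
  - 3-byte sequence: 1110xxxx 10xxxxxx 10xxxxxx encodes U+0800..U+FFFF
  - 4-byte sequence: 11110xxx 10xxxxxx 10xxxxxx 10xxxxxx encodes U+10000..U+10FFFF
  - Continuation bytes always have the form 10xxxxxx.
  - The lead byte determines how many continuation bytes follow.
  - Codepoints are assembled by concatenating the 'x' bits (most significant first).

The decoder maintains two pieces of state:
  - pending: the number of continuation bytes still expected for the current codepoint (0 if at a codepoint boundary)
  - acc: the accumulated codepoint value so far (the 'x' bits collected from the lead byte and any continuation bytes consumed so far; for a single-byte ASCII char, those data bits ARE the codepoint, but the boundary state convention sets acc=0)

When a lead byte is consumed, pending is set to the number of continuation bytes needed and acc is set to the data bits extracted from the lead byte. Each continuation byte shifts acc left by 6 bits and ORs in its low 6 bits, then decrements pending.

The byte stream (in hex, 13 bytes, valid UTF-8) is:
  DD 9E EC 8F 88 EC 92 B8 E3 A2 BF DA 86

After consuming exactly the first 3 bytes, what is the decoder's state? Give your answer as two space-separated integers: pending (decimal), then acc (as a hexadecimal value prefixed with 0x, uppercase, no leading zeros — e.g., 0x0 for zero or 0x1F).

Byte[0]=DD: 2-byte lead. pending=1, acc=0x1D
Byte[1]=9E: continuation. acc=(acc<<6)|0x1E=0x75E, pending=0
Byte[2]=EC: 3-byte lead. pending=2, acc=0xC

Answer: 2 0xC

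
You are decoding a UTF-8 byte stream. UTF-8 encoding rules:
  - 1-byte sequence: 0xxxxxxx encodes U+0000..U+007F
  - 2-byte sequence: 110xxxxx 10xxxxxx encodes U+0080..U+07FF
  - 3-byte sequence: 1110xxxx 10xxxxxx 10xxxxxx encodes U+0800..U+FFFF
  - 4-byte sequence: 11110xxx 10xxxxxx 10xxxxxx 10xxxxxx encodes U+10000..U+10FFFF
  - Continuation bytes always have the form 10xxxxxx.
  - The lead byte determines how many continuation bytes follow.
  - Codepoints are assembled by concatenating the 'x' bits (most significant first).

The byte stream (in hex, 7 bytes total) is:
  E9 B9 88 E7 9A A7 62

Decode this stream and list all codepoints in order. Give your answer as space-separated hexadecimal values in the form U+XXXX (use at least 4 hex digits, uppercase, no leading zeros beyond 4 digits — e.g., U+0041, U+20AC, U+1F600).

Answer: U+9E48 U+76A7 U+0062

Derivation:
Byte[0]=E9: 3-byte lead, need 2 cont bytes. acc=0x9
Byte[1]=B9: continuation. acc=(acc<<6)|0x39=0x279
Byte[2]=88: continuation. acc=(acc<<6)|0x08=0x9E48
Completed: cp=U+9E48 (starts at byte 0)
Byte[3]=E7: 3-byte lead, need 2 cont bytes. acc=0x7
Byte[4]=9A: continuation. acc=(acc<<6)|0x1A=0x1DA
Byte[5]=A7: continuation. acc=(acc<<6)|0x27=0x76A7
Completed: cp=U+76A7 (starts at byte 3)
Byte[6]=62: 1-byte ASCII. cp=U+0062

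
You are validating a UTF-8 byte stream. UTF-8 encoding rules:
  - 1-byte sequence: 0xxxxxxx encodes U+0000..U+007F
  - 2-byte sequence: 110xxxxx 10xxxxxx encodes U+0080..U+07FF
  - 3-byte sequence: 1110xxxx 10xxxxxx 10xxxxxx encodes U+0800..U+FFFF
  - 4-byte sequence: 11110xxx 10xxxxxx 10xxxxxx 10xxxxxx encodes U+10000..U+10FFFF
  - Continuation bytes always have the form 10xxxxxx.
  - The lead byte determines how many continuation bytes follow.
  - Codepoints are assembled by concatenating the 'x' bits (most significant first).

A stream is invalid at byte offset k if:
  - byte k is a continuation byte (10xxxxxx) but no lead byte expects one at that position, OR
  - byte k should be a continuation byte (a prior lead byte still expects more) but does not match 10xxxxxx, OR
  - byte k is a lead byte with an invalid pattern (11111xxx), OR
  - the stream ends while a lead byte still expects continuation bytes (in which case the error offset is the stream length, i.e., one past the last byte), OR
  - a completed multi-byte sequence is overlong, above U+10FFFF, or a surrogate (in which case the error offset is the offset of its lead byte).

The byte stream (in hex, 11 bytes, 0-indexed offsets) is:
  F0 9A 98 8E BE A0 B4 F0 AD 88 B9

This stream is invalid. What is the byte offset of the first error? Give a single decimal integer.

Byte[0]=F0: 4-byte lead, need 3 cont bytes. acc=0x0
Byte[1]=9A: continuation. acc=(acc<<6)|0x1A=0x1A
Byte[2]=98: continuation. acc=(acc<<6)|0x18=0x698
Byte[3]=8E: continuation. acc=(acc<<6)|0x0E=0x1A60E
Completed: cp=U+1A60E (starts at byte 0)
Byte[4]=BE: INVALID lead byte (not 0xxx/110x/1110/11110)

Answer: 4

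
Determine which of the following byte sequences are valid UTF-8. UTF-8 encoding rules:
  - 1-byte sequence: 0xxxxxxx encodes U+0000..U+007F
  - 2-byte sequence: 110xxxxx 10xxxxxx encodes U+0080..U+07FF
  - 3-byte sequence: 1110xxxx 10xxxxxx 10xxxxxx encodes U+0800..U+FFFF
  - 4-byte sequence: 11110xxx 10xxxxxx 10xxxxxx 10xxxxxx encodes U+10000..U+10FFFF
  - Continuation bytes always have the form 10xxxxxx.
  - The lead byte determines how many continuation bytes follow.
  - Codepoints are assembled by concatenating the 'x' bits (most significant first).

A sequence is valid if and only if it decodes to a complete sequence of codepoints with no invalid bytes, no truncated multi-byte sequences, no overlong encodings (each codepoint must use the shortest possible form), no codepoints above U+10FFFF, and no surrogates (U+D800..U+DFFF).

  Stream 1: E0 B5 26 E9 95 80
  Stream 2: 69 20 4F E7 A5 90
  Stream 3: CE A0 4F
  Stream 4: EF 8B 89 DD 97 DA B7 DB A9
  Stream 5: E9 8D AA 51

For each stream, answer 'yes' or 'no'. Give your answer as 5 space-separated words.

Answer: no yes yes yes yes

Derivation:
Stream 1: error at byte offset 2. INVALID
Stream 2: decodes cleanly. VALID
Stream 3: decodes cleanly. VALID
Stream 4: decodes cleanly. VALID
Stream 5: decodes cleanly. VALID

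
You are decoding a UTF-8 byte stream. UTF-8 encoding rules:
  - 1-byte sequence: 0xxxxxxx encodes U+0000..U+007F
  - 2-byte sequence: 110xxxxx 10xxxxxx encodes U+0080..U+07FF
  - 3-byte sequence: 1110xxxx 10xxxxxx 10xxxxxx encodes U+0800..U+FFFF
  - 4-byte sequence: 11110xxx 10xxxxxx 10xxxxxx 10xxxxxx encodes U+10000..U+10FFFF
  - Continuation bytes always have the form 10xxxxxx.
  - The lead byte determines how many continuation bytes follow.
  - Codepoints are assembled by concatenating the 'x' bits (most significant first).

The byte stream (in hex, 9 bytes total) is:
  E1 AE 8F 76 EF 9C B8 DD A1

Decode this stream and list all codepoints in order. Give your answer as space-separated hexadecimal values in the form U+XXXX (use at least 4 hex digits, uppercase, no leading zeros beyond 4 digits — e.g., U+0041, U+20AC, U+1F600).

Answer: U+1B8F U+0076 U+F738 U+0761

Derivation:
Byte[0]=E1: 3-byte lead, need 2 cont bytes. acc=0x1
Byte[1]=AE: continuation. acc=(acc<<6)|0x2E=0x6E
Byte[2]=8F: continuation. acc=(acc<<6)|0x0F=0x1B8F
Completed: cp=U+1B8F (starts at byte 0)
Byte[3]=76: 1-byte ASCII. cp=U+0076
Byte[4]=EF: 3-byte lead, need 2 cont bytes. acc=0xF
Byte[5]=9C: continuation. acc=(acc<<6)|0x1C=0x3DC
Byte[6]=B8: continuation. acc=(acc<<6)|0x38=0xF738
Completed: cp=U+F738 (starts at byte 4)
Byte[7]=DD: 2-byte lead, need 1 cont bytes. acc=0x1D
Byte[8]=A1: continuation. acc=(acc<<6)|0x21=0x761
Completed: cp=U+0761 (starts at byte 7)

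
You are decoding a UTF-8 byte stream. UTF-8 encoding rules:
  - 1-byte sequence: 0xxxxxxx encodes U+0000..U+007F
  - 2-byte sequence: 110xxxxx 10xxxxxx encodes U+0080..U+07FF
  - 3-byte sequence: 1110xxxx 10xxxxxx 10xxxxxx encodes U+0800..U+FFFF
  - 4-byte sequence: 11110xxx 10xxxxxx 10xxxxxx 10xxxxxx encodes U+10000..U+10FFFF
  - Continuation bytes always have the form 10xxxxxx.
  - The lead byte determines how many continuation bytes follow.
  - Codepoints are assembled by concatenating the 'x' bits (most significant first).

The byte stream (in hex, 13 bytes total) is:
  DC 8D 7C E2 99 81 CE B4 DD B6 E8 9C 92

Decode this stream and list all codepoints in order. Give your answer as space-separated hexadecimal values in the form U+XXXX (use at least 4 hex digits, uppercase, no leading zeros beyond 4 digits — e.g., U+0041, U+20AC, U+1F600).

Answer: U+070D U+007C U+2641 U+03B4 U+0776 U+8712

Derivation:
Byte[0]=DC: 2-byte lead, need 1 cont bytes. acc=0x1C
Byte[1]=8D: continuation. acc=(acc<<6)|0x0D=0x70D
Completed: cp=U+070D (starts at byte 0)
Byte[2]=7C: 1-byte ASCII. cp=U+007C
Byte[3]=E2: 3-byte lead, need 2 cont bytes. acc=0x2
Byte[4]=99: continuation. acc=(acc<<6)|0x19=0x99
Byte[5]=81: continuation. acc=(acc<<6)|0x01=0x2641
Completed: cp=U+2641 (starts at byte 3)
Byte[6]=CE: 2-byte lead, need 1 cont bytes. acc=0xE
Byte[7]=B4: continuation. acc=(acc<<6)|0x34=0x3B4
Completed: cp=U+03B4 (starts at byte 6)
Byte[8]=DD: 2-byte lead, need 1 cont bytes. acc=0x1D
Byte[9]=B6: continuation. acc=(acc<<6)|0x36=0x776
Completed: cp=U+0776 (starts at byte 8)
Byte[10]=E8: 3-byte lead, need 2 cont bytes. acc=0x8
Byte[11]=9C: continuation. acc=(acc<<6)|0x1C=0x21C
Byte[12]=92: continuation. acc=(acc<<6)|0x12=0x8712
Completed: cp=U+8712 (starts at byte 10)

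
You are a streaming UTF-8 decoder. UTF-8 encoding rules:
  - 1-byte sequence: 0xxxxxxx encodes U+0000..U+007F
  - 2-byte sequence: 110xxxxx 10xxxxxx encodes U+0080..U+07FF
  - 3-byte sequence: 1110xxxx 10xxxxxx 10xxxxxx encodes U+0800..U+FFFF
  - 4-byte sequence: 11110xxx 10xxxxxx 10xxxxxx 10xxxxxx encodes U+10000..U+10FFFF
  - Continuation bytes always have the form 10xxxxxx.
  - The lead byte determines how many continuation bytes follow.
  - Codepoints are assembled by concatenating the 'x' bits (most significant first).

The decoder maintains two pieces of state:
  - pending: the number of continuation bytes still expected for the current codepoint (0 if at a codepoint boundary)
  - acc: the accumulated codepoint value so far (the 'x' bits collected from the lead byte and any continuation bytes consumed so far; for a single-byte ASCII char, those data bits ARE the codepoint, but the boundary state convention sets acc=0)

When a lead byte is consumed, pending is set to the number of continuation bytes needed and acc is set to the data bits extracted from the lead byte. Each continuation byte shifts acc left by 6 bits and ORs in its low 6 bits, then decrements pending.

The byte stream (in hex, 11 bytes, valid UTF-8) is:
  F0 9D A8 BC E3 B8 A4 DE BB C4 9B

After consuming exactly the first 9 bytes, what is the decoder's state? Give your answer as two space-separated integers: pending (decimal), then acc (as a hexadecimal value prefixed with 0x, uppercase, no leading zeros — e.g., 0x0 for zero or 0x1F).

Byte[0]=F0: 4-byte lead. pending=3, acc=0x0
Byte[1]=9D: continuation. acc=(acc<<6)|0x1D=0x1D, pending=2
Byte[2]=A8: continuation. acc=(acc<<6)|0x28=0x768, pending=1
Byte[3]=BC: continuation. acc=(acc<<6)|0x3C=0x1DA3C, pending=0
Byte[4]=E3: 3-byte lead. pending=2, acc=0x3
Byte[5]=B8: continuation. acc=(acc<<6)|0x38=0xF8, pending=1
Byte[6]=A4: continuation. acc=(acc<<6)|0x24=0x3E24, pending=0
Byte[7]=DE: 2-byte lead. pending=1, acc=0x1E
Byte[8]=BB: continuation. acc=(acc<<6)|0x3B=0x7BB, pending=0

Answer: 0 0x7BB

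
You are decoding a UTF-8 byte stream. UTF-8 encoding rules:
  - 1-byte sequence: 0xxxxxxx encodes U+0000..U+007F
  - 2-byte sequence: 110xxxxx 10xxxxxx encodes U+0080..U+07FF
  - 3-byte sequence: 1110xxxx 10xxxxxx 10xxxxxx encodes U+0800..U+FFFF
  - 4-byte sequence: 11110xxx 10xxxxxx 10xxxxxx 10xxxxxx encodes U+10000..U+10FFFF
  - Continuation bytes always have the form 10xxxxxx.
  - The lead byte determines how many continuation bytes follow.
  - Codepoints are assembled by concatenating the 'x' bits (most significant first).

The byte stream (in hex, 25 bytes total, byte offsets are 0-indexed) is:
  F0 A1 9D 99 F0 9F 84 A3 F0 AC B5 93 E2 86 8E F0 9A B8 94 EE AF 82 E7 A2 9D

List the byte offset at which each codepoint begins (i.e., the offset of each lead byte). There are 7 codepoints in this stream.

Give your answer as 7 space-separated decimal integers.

Answer: 0 4 8 12 15 19 22

Derivation:
Byte[0]=F0: 4-byte lead, need 3 cont bytes. acc=0x0
Byte[1]=A1: continuation. acc=(acc<<6)|0x21=0x21
Byte[2]=9D: continuation. acc=(acc<<6)|0x1D=0x85D
Byte[3]=99: continuation. acc=(acc<<6)|0x19=0x21759
Completed: cp=U+21759 (starts at byte 0)
Byte[4]=F0: 4-byte lead, need 3 cont bytes. acc=0x0
Byte[5]=9F: continuation. acc=(acc<<6)|0x1F=0x1F
Byte[6]=84: continuation. acc=(acc<<6)|0x04=0x7C4
Byte[7]=A3: continuation. acc=(acc<<6)|0x23=0x1F123
Completed: cp=U+1F123 (starts at byte 4)
Byte[8]=F0: 4-byte lead, need 3 cont bytes. acc=0x0
Byte[9]=AC: continuation. acc=(acc<<6)|0x2C=0x2C
Byte[10]=B5: continuation. acc=(acc<<6)|0x35=0xB35
Byte[11]=93: continuation. acc=(acc<<6)|0x13=0x2CD53
Completed: cp=U+2CD53 (starts at byte 8)
Byte[12]=E2: 3-byte lead, need 2 cont bytes. acc=0x2
Byte[13]=86: continuation. acc=(acc<<6)|0x06=0x86
Byte[14]=8E: continuation. acc=(acc<<6)|0x0E=0x218E
Completed: cp=U+218E (starts at byte 12)
Byte[15]=F0: 4-byte lead, need 3 cont bytes. acc=0x0
Byte[16]=9A: continuation. acc=(acc<<6)|0x1A=0x1A
Byte[17]=B8: continuation. acc=(acc<<6)|0x38=0x6B8
Byte[18]=94: continuation. acc=(acc<<6)|0x14=0x1AE14
Completed: cp=U+1AE14 (starts at byte 15)
Byte[19]=EE: 3-byte lead, need 2 cont bytes. acc=0xE
Byte[20]=AF: continuation. acc=(acc<<6)|0x2F=0x3AF
Byte[21]=82: continuation. acc=(acc<<6)|0x02=0xEBC2
Completed: cp=U+EBC2 (starts at byte 19)
Byte[22]=E7: 3-byte lead, need 2 cont bytes. acc=0x7
Byte[23]=A2: continuation. acc=(acc<<6)|0x22=0x1E2
Byte[24]=9D: continuation. acc=(acc<<6)|0x1D=0x789D
Completed: cp=U+789D (starts at byte 22)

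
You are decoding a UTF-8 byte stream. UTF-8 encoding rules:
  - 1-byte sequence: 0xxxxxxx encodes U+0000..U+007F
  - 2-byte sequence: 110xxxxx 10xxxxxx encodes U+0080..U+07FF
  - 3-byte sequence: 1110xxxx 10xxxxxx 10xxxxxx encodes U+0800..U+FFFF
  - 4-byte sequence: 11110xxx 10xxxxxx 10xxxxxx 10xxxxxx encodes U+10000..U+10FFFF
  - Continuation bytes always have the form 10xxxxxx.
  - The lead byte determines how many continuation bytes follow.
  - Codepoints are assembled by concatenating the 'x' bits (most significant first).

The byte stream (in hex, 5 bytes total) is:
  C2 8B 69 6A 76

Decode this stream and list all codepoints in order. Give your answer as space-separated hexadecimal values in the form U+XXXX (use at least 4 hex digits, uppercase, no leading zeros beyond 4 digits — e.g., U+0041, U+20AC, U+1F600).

Byte[0]=C2: 2-byte lead, need 1 cont bytes. acc=0x2
Byte[1]=8B: continuation. acc=(acc<<6)|0x0B=0x8B
Completed: cp=U+008B (starts at byte 0)
Byte[2]=69: 1-byte ASCII. cp=U+0069
Byte[3]=6A: 1-byte ASCII. cp=U+006A
Byte[4]=76: 1-byte ASCII. cp=U+0076

Answer: U+008B U+0069 U+006A U+0076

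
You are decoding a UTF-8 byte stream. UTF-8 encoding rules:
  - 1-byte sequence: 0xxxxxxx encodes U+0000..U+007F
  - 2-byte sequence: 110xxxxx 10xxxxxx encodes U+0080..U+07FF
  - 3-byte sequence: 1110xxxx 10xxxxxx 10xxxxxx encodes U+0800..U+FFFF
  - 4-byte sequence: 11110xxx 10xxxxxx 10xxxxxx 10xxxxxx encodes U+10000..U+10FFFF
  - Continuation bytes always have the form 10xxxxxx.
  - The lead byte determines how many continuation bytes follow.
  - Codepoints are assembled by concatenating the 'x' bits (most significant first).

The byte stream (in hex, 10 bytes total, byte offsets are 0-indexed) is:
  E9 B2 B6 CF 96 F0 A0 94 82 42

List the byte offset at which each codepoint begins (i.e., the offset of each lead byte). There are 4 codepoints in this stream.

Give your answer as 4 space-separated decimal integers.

Byte[0]=E9: 3-byte lead, need 2 cont bytes. acc=0x9
Byte[1]=B2: continuation. acc=(acc<<6)|0x32=0x272
Byte[2]=B6: continuation. acc=(acc<<6)|0x36=0x9CB6
Completed: cp=U+9CB6 (starts at byte 0)
Byte[3]=CF: 2-byte lead, need 1 cont bytes. acc=0xF
Byte[4]=96: continuation. acc=(acc<<6)|0x16=0x3D6
Completed: cp=U+03D6 (starts at byte 3)
Byte[5]=F0: 4-byte lead, need 3 cont bytes. acc=0x0
Byte[6]=A0: continuation. acc=(acc<<6)|0x20=0x20
Byte[7]=94: continuation. acc=(acc<<6)|0x14=0x814
Byte[8]=82: continuation. acc=(acc<<6)|0x02=0x20502
Completed: cp=U+20502 (starts at byte 5)
Byte[9]=42: 1-byte ASCII. cp=U+0042

Answer: 0 3 5 9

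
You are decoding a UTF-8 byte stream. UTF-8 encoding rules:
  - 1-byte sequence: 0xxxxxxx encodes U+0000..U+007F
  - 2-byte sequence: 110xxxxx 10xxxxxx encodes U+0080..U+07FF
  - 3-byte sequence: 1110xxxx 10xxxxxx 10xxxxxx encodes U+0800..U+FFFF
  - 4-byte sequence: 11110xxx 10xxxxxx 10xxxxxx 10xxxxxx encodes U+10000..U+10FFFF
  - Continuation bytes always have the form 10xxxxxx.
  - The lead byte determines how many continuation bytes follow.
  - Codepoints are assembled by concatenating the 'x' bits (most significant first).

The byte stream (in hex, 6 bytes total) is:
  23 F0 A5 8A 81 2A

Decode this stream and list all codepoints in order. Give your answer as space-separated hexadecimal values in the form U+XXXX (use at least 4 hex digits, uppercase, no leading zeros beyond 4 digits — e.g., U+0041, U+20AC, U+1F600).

Byte[0]=23: 1-byte ASCII. cp=U+0023
Byte[1]=F0: 4-byte lead, need 3 cont bytes. acc=0x0
Byte[2]=A5: continuation. acc=(acc<<6)|0x25=0x25
Byte[3]=8A: continuation. acc=(acc<<6)|0x0A=0x94A
Byte[4]=81: continuation. acc=(acc<<6)|0x01=0x25281
Completed: cp=U+25281 (starts at byte 1)
Byte[5]=2A: 1-byte ASCII. cp=U+002A

Answer: U+0023 U+25281 U+002A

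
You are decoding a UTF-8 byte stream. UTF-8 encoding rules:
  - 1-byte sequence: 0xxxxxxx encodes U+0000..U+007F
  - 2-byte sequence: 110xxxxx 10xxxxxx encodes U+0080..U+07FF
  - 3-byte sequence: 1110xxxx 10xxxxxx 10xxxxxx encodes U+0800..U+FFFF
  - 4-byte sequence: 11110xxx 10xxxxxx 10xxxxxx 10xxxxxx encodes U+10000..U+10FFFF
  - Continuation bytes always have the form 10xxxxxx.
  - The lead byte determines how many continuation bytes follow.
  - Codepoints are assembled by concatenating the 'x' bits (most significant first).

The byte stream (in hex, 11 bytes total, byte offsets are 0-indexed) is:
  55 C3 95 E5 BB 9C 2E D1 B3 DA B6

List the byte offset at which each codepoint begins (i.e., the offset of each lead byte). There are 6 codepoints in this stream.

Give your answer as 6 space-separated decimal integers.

Byte[0]=55: 1-byte ASCII. cp=U+0055
Byte[1]=C3: 2-byte lead, need 1 cont bytes. acc=0x3
Byte[2]=95: continuation. acc=(acc<<6)|0x15=0xD5
Completed: cp=U+00D5 (starts at byte 1)
Byte[3]=E5: 3-byte lead, need 2 cont bytes. acc=0x5
Byte[4]=BB: continuation. acc=(acc<<6)|0x3B=0x17B
Byte[5]=9C: continuation. acc=(acc<<6)|0x1C=0x5EDC
Completed: cp=U+5EDC (starts at byte 3)
Byte[6]=2E: 1-byte ASCII. cp=U+002E
Byte[7]=D1: 2-byte lead, need 1 cont bytes. acc=0x11
Byte[8]=B3: continuation. acc=(acc<<6)|0x33=0x473
Completed: cp=U+0473 (starts at byte 7)
Byte[9]=DA: 2-byte lead, need 1 cont bytes. acc=0x1A
Byte[10]=B6: continuation. acc=(acc<<6)|0x36=0x6B6
Completed: cp=U+06B6 (starts at byte 9)

Answer: 0 1 3 6 7 9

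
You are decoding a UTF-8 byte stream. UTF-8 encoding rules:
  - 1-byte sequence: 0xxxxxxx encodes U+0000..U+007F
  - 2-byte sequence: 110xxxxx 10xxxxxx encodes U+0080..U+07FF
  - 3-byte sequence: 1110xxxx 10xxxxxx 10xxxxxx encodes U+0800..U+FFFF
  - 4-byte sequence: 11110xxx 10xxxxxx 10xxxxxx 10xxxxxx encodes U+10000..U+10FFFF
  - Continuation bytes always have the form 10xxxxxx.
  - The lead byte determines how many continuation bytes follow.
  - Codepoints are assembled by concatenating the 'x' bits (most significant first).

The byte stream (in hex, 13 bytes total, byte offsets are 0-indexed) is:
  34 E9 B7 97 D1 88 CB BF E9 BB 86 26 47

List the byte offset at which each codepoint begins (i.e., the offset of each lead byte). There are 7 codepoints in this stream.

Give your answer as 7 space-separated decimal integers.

Answer: 0 1 4 6 8 11 12

Derivation:
Byte[0]=34: 1-byte ASCII. cp=U+0034
Byte[1]=E9: 3-byte lead, need 2 cont bytes. acc=0x9
Byte[2]=B7: continuation. acc=(acc<<6)|0x37=0x277
Byte[3]=97: continuation. acc=(acc<<6)|0x17=0x9DD7
Completed: cp=U+9DD7 (starts at byte 1)
Byte[4]=D1: 2-byte lead, need 1 cont bytes. acc=0x11
Byte[5]=88: continuation. acc=(acc<<6)|0x08=0x448
Completed: cp=U+0448 (starts at byte 4)
Byte[6]=CB: 2-byte lead, need 1 cont bytes. acc=0xB
Byte[7]=BF: continuation. acc=(acc<<6)|0x3F=0x2FF
Completed: cp=U+02FF (starts at byte 6)
Byte[8]=E9: 3-byte lead, need 2 cont bytes. acc=0x9
Byte[9]=BB: continuation. acc=(acc<<6)|0x3B=0x27B
Byte[10]=86: continuation. acc=(acc<<6)|0x06=0x9EC6
Completed: cp=U+9EC6 (starts at byte 8)
Byte[11]=26: 1-byte ASCII. cp=U+0026
Byte[12]=47: 1-byte ASCII. cp=U+0047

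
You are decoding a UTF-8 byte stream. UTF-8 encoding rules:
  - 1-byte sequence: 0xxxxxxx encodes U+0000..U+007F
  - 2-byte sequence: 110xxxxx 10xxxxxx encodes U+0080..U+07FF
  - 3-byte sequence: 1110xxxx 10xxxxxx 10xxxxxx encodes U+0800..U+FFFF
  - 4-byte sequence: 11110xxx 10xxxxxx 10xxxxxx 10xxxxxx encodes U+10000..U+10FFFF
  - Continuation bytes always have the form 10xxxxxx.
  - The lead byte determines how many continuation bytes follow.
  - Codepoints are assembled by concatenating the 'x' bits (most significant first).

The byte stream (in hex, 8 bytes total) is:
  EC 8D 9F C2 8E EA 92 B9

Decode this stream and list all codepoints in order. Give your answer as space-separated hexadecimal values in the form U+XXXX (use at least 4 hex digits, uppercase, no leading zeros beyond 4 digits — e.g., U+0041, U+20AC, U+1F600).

Byte[0]=EC: 3-byte lead, need 2 cont bytes. acc=0xC
Byte[1]=8D: continuation. acc=(acc<<6)|0x0D=0x30D
Byte[2]=9F: continuation. acc=(acc<<6)|0x1F=0xC35F
Completed: cp=U+C35F (starts at byte 0)
Byte[3]=C2: 2-byte lead, need 1 cont bytes. acc=0x2
Byte[4]=8E: continuation. acc=(acc<<6)|0x0E=0x8E
Completed: cp=U+008E (starts at byte 3)
Byte[5]=EA: 3-byte lead, need 2 cont bytes. acc=0xA
Byte[6]=92: continuation. acc=(acc<<6)|0x12=0x292
Byte[7]=B9: continuation. acc=(acc<<6)|0x39=0xA4B9
Completed: cp=U+A4B9 (starts at byte 5)

Answer: U+C35F U+008E U+A4B9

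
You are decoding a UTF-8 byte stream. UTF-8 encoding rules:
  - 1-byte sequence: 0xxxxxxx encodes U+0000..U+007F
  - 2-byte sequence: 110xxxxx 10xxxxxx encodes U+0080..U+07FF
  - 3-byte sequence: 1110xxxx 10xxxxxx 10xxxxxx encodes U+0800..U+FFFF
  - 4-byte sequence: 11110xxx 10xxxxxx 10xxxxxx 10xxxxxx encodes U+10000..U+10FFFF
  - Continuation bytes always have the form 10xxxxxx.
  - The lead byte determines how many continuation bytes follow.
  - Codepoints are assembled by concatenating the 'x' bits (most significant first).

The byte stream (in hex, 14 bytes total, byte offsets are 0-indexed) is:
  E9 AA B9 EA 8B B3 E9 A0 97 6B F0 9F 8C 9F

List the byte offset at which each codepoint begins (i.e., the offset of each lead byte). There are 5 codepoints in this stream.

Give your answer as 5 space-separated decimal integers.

Answer: 0 3 6 9 10

Derivation:
Byte[0]=E9: 3-byte lead, need 2 cont bytes. acc=0x9
Byte[1]=AA: continuation. acc=(acc<<6)|0x2A=0x26A
Byte[2]=B9: continuation. acc=(acc<<6)|0x39=0x9AB9
Completed: cp=U+9AB9 (starts at byte 0)
Byte[3]=EA: 3-byte lead, need 2 cont bytes. acc=0xA
Byte[4]=8B: continuation. acc=(acc<<6)|0x0B=0x28B
Byte[5]=B3: continuation. acc=(acc<<6)|0x33=0xA2F3
Completed: cp=U+A2F3 (starts at byte 3)
Byte[6]=E9: 3-byte lead, need 2 cont bytes. acc=0x9
Byte[7]=A0: continuation. acc=(acc<<6)|0x20=0x260
Byte[8]=97: continuation. acc=(acc<<6)|0x17=0x9817
Completed: cp=U+9817 (starts at byte 6)
Byte[9]=6B: 1-byte ASCII. cp=U+006B
Byte[10]=F0: 4-byte lead, need 3 cont bytes. acc=0x0
Byte[11]=9F: continuation. acc=(acc<<6)|0x1F=0x1F
Byte[12]=8C: continuation. acc=(acc<<6)|0x0C=0x7CC
Byte[13]=9F: continuation. acc=(acc<<6)|0x1F=0x1F31F
Completed: cp=U+1F31F (starts at byte 10)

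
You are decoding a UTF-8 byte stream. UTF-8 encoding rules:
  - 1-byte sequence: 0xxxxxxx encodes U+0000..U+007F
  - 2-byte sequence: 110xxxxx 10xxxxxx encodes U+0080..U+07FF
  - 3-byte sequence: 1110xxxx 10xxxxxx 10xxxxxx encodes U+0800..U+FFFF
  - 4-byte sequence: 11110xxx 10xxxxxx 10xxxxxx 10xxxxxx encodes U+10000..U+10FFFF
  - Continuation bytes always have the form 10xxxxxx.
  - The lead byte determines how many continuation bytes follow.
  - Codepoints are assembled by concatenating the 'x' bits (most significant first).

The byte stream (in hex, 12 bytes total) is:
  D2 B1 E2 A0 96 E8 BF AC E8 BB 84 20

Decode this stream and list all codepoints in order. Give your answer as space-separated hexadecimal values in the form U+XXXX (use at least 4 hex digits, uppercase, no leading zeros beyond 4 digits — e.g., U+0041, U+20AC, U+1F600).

Answer: U+04B1 U+2816 U+8FEC U+8EC4 U+0020

Derivation:
Byte[0]=D2: 2-byte lead, need 1 cont bytes. acc=0x12
Byte[1]=B1: continuation. acc=(acc<<6)|0x31=0x4B1
Completed: cp=U+04B1 (starts at byte 0)
Byte[2]=E2: 3-byte lead, need 2 cont bytes. acc=0x2
Byte[3]=A0: continuation. acc=(acc<<6)|0x20=0xA0
Byte[4]=96: continuation. acc=(acc<<6)|0x16=0x2816
Completed: cp=U+2816 (starts at byte 2)
Byte[5]=E8: 3-byte lead, need 2 cont bytes. acc=0x8
Byte[6]=BF: continuation. acc=(acc<<6)|0x3F=0x23F
Byte[7]=AC: continuation. acc=(acc<<6)|0x2C=0x8FEC
Completed: cp=U+8FEC (starts at byte 5)
Byte[8]=E8: 3-byte lead, need 2 cont bytes. acc=0x8
Byte[9]=BB: continuation. acc=(acc<<6)|0x3B=0x23B
Byte[10]=84: continuation. acc=(acc<<6)|0x04=0x8EC4
Completed: cp=U+8EC4 (starts at byte 8)
Byte[11]=20: 1-byte ASCII. cp=U+0020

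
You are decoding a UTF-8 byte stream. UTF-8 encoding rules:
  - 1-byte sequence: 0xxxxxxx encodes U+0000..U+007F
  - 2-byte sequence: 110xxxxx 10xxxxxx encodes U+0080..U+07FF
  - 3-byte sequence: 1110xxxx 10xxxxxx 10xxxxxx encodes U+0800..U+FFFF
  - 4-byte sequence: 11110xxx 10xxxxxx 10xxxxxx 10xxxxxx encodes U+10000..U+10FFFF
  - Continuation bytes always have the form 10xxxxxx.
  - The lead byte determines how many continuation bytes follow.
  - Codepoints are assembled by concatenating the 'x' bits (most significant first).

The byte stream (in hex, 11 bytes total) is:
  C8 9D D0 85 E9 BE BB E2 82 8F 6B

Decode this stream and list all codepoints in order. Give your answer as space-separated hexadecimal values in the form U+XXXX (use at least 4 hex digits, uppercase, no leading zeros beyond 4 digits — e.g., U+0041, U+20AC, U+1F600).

Answer: U+021D U+0405 U+9FBB U+208F U+006B

Derivation:
Byte[0]=C8: 2-byte lead, need 1 cont bytes. acc=0x8
Byte[1]=9D: continuation. acc=(acc<<6)|0x1D=0x21D
Completed: cp=U+021D (starts at byte 0)
Byte[2]=D0: 2-byte lead, need 1 cont bytes. acc=0x10
Byte[3]=85: continuation. acc=(acc<<6)|0x05=0x405
Completed: cp=U+0405 (starts at byte 2)
Byte[4]=E9: 3-byte lead, need 2 cont bytes. acc=0x9
Byte[5]=BE: continuation. acc=(acc<<6)|0x3E=0x27E
Byte[6]=BB: continuation. acc=(acc<<6)|0x3B=0x9FBB
Completed: cp=U+9FBB (starts at byte 4)
Byte[7]=E2: 3-byte lead, need 2 cont bytes. acc=0x2
Byte[8]=82: continuation. acc=(acc<<6)|0x02=0x82
Byte[9]=8F: continuation. acc=(acc<<6)|0x0F=0x208F
Completed: cp=U+208F (starts at byte 7)
Byte[10]=6B: 1-byte ASCII. cp=U+006B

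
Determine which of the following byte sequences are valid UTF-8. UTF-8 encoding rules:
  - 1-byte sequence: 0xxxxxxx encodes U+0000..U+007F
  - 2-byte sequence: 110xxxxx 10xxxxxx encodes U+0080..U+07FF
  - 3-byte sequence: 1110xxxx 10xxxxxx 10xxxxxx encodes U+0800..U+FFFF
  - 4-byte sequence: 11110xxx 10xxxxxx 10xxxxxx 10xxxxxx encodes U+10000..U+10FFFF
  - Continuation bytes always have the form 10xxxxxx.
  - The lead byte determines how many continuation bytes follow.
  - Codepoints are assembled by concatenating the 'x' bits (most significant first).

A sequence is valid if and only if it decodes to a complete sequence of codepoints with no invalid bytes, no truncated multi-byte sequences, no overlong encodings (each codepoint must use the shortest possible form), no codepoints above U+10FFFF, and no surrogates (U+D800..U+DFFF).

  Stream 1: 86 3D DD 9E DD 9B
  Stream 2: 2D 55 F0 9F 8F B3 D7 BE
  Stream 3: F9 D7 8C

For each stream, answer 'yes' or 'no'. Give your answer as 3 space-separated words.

Answer: no yes no

Derivation:
Stream 1: error at byte offset 0. INVALID
Stream 2: decodes cleanly. VALID
Stream 3: error at byte offset 0. INVALID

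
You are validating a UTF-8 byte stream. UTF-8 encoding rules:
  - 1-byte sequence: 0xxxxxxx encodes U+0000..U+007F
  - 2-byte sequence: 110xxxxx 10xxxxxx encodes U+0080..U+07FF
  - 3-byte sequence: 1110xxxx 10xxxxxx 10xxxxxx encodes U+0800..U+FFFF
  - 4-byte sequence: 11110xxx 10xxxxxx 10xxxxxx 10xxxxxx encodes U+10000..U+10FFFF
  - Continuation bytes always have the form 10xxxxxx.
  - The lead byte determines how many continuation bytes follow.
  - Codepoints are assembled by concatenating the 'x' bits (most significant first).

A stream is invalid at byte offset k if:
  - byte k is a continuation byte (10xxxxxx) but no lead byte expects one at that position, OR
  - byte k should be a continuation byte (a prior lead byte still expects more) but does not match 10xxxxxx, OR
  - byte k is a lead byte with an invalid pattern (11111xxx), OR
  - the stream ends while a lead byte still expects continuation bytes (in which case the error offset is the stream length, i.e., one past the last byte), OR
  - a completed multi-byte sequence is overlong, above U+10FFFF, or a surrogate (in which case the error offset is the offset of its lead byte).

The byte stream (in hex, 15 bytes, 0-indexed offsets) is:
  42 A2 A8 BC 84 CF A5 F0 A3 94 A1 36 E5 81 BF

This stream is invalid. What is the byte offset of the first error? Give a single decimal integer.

Answer: 1

Derivation:
Byte[0]=42: 1-byte ASCII. cp=U+0042
Byte[1]=A2: INVALID lead byte (not 0xxx/110x/1110/11110)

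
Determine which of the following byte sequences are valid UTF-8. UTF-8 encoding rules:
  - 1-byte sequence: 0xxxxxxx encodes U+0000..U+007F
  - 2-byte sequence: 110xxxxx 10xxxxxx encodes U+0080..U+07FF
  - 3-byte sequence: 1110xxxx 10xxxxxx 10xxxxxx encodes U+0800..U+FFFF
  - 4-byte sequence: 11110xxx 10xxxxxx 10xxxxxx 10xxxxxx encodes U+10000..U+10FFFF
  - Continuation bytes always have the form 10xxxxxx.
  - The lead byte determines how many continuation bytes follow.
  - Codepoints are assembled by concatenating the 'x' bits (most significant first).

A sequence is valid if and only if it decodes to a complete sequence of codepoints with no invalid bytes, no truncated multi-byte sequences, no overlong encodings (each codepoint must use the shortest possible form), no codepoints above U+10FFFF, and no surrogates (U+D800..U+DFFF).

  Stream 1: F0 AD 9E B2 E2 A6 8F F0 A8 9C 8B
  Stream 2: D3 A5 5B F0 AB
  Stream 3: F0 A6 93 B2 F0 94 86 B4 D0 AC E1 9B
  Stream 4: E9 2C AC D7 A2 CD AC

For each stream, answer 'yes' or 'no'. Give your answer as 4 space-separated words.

Answer: yes no no no

Derivation:
Stream 1: decodes cleanly. VALID
Stream 2: error at byte offset 5. INVALID
Stream 3: error at byte offset 12. INVALID
Stream 4: error at byte offset 1. INVALID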